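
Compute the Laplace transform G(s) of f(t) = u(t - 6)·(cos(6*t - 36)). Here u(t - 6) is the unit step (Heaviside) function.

By the second shifting theorem, L{u(t - c)·g(t - c)} = e^(-cs)·H(s) with c = 6 and H(s) = L{g(t)}.
L{cos(6t)} = s/(s^2 + 36).

G(s) = s*exp(-6*s)/(s^2 + 36)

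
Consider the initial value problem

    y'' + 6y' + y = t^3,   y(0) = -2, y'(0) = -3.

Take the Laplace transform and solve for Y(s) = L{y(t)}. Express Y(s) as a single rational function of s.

Laplace-transform each side.
Using L{y''} = s^2 Y - s·y(0) - y'(0) and L{y'} = sY - y(0), with y(0) = -2, y'(0) = -3, the left side becomes (s^2 + 6*s + 1)Y - (-2*s - 15).
The right side is L{t^3} = 6/s^4.
So (s^2 + 6*s + 1)Y = 6/s^4 + (-2*s - 15).
Isolate Y and clear denominators.

Y(s) = (-2*s^5 - 15*s^4 + 6)/(s^6 + 6*s^5 + s^4)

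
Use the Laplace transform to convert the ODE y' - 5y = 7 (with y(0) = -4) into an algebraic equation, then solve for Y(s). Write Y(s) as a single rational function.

Take the Laplace transform of both sides.
Using L{y'} = sY - y(0) = sY - (-4), the left side becomes (s - 5)Y - (-4).
The right side is L{7} = 7/s.
So (s - 5)Y = 7/s + (-4).
Solve for Y(s) and write it as one ratio of polynomials.

Y(s) = (-4*s + 7)/(s^2 - 5*s)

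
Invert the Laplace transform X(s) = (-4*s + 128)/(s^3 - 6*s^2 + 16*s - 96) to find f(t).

f(t) = 2*exp(6*t) - 4*sin(4*t) - 2*cos(4*t)

Factor the denominator: s^3 - 6*s^2 + 16*s - 96 = (s - 6)*(s^2 + 16).
Partial fraction decomposition gives [2/(s - 6)] + [-2*s/(s^2 + 16)] + [-16/(s^2 + 16)].
Invert each term: 2/(s - 6) ↔ 2e^(6t); -2·s/(s^2 + 16) ↔ -2cos(4t); -4·4/(s^2 + 16) ↔ -4sin(4t).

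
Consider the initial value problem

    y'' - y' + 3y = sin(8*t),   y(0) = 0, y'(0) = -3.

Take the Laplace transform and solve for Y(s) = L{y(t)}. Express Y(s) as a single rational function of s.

Transform both sides with L{·}.
The derivative rules (L{y''} = s^2 Y - s·y(0) - y'(0) and L{y'} = sY - y(0), with y(0) = 0, y'(0) = -3) turn the left side into (s^2 - s + 3)Y - (-3).
The right side is L{sin(8*t)} = 8/(s^2 + 64).
So (s^2 - s + 3)Y = 8/(s^2 + 64) + (-3).
Divide through and combine into a single rational function.

Y(s) = (-3*s^2 - 184)/(s^4 - s^3 + 67*s^2 - 64*s + 192)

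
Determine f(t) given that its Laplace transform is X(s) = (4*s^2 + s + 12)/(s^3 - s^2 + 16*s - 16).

Factor the denominator: s^3 - s^2 + 16*s - 16 = (s - 1)*(s^2 + 16).
Partial fraction decomposition gives [1/(s - 1)] + [3*s/(s^2 + 16)] + [4/(s^2 + 16)].
Invert each term: 1/(s - 1) ↔ e^(t); 3·s/(s^2 + 16) ↔ 3cos(4t); 1·4/(s^2 + 16) ↔ sin(4t).

f(t) = exp(t) + sin(4*t) + 3*cos(4*t)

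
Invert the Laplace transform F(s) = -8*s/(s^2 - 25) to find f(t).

Factor the denominator: s^2 - 25 = (s - 5)*(s + 5).
Partial fraction decomposition gives [-4/(s + 5)] + [-4/(s - 5)].
Invert each term: -4/(s + 5) ↔ -4e^(-5t); -4/(s - 5) ↔ -4e^(5t).

f(t) = -4*exp(5*t) - 4*exp(-5*t)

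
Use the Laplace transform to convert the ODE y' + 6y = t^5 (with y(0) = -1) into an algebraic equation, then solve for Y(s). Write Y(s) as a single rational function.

Y(s) = (-s^6 + 120)/(s^7 + 6*s^6)

Laplace-transform each side.
The derivative rules (L{y'} = sY - y(0) = sY - (-1)) turn the left side into (s + 6)Y - (-1).
The right side is L{t^5} = 120/s^6.
So (s + 6)Y = 120/s^6 + (-1).
Isolate Y and clear denominators.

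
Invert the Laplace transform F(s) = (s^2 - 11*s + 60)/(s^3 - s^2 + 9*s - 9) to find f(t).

f(t) = 5*exp(t) - 5*sin(3*t) - 4*cos(3*t)

Factor the denominator: s^3 - s^2 + 9*s - 9 = (s - 1)*(s^2 + 9).
Partial fraction decomposition gives [5/(s - 1)] + [-4*s/(s^2 + 9)] + [-15/(s^2 + 9)].
Invert each term: 5/(s - 1) ↔ 5e^(t); -4·s/(s^2 + 9) ↔ -4cos(3t); -5·3/(s^2 + 9) ↔ -5sin(3t).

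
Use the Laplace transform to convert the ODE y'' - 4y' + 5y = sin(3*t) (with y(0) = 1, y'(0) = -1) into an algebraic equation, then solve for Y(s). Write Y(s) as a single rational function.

Y(s) = (s^3 - 5*s^2 + 9*s - 42)/(s^4 - 4*s^3 + 14*s^2 - 36*s + 45)

Laplace-transform each side.
Using L{y''} = s^2 Y - s·y(0) - y'(0) and L{y'} = sY - y(0), with y(0) = 1, y'(0) = -1, the left side becomes (s^2 - 4*s + 5)Y - (s - 5).
The right side is L{sin(3*t)} = 3/(s^2 + 9).
So (s^2 - 4*s + 5)Y = 3/(s^2 + 9) + (s - 5).
Divide through and combine into a single rational function.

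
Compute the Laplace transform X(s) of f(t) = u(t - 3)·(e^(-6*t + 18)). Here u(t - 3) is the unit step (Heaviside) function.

X(s) = exp(-3*s)/(s + 6)

By the second shifting theorem, L{u(t - c)·g(t - c)} = e^(-cs)·G(s) with c = 3 and G(s) = L{g(t)}.
L{e^(-6t)} = 1/(s + 6).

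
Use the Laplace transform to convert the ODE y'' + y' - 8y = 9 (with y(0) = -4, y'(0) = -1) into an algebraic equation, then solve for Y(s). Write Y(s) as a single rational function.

Y(s) = (-4*s^2 - 5*s + 9)/(s^3 + s^2 - 8*s)

Take the Laplace transform of both sides.
With L{y''} = s^2 Y - s·y(0) - y'(0) and L{y'} = sY - y(0), with y(0) = -4, y'(0) = -1: the LHS transforms to (s^2 + s - 8)Y - (-4*s - 5).
The right side is L{9} = 9/s.
So (s^2 + s - 8)Y = 9/s + (-4*s - 5).
Isolate Y and clear denominators.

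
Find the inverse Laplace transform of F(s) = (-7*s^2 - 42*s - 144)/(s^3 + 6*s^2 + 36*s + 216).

Factor the denominator: s^3 + 6*s^2 + 36*s + 216 = (s + 6)*(s^2 + 36).
Partial fraction decomposition gives [-2/(s + 6)] + [-5*s/(s^2 + 36)] + [-12/(s^2 + 36)].
Invert each term: -2/(s + 6) ↔ -2e^(-6t); -5·s/(s^2 + 36) ↔ -5cos(6t); -2·6/(s^2 + 36) ↔ -2sin(6t).

-2*sin(6*t) - 5*cos(6*t) - 2*exp(-6*t)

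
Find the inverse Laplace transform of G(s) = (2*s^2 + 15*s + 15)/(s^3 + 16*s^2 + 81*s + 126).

Factor the denominator: s^3 + 16*s^2 + 81*s + 126 = (s + 3)*(s + 6)*(s + 7).
Partial fraction decomposition gives [-1/(s + 3)] + [2/(s + 7)] + [1/(s + 6)].
Invert each term: -1/(s + 3) ↔ -e^(-3t); 2/(s + 7) ↔ 2e^(-7t); 1/(s + 6) ↔ e^(-6t).

-exp(-3*t) + exp(-6*t) + 2*exp(-7*t)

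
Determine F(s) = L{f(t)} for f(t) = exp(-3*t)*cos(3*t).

L{cos(3t)} = s/(s^2 + 9).
By the first shifting theorem, multiplying by e^(-3t) replaces s with s + 3.

F(s) = (s + 3)/((s + 3)^2 + 9)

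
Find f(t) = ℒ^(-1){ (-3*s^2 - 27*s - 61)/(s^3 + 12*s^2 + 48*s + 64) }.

f(t) = -t^2*exp(-4*t)/2 - 3*t*exp(-4*t) - 3*exp(-4*t)

Factor the denominator: s^3 + 12*s^2 + 48*s + 64 = (s + 4)^3.
Partial fraction decomposition gives [-3/(s + 4)] + [-3/(s + 4)^2] + [-1/(s + 4)^3].
Invert each term: -3/(s + 4) ↔ -3e^(-4t); -3/(s + 4)^2 ↔ -3t·e^(-4t); -1/(s + 4)^3 ↔ (-1/2)t^2·e^(-4t).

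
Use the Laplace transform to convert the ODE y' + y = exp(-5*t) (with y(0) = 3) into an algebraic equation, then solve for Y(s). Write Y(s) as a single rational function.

Y(s) = (3*s + 16)/(s^2 + 6*s + 5)

Apply the Laplace transform to the equation.
With L{y'} = sY - y(0) = sY - 3: the LHS transforms to (s + 1)Y - (3).
The right side is L{exp(-5*t)} = 1/(s + 5).
So (s + 1)Y = 1/(s + 5) + (3).
Divide through and combine into a single rational function.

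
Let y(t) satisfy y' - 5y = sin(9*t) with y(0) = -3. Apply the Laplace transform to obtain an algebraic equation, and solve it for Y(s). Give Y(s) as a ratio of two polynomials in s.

Take the Laplace transform of both sides.
Using L{y'} = sY - y(0) = sY - (-3), the left side becomes (s - 5)Y - (-3).
The right side is L{sin(9*t)} = 9/(s^2 + 81).
So (s - 5)Y = 9/(s^2 + 81) + (-3).
Isolate Y and clear denominators.

Y(s) = (-3*s^2 - 234)/(s^3 - 5*s^2 + 81*s - 405)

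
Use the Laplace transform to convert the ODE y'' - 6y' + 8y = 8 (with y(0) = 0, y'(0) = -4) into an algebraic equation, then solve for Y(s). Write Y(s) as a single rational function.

Transform both sides with L{·}.
Using L{y''} = s^2 Y - s·y(0) - y'(0) and L{y'} = sY - y(0), with y(0) = 0, y'(0) = -4, the left side becomes (s^2 - 6*s + 8)Y - (-4).
The right side is L{8} = 8/s.
So (s^2 - 6*s + 8)Y = 8/s + (-4).
Isolate Y and clear denominators.

Y(s) = -4/(s^2 - 4*s)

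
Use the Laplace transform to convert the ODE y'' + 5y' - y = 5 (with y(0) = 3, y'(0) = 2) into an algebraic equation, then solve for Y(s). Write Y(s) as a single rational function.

Transform both sides with L{·}.
Using L{y''} = s^2 Y - s·y(0) - y'(0) and L{y'} = sY - y(0), with y(0) = 3, y'(0) = 2, the left side becomes (s^2 + 5*s - 1)Y - (3*s + 17).
The right side is L{5} = 5/s.
So (s^2 + 5*s - 1)Y = 5/s + (3*s + 17).
Divide through and combine into a single rational function.

Y(s) = (3*s^2 + 17*s + 5)/(s^3 + 5*s^2 - s)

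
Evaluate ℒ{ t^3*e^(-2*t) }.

L{t^3} = 3!/s^4 = 6/s^4.
By the first shifting theorem, multiplying by e^(-2t) replaces s with s + 2.

6/(s + 2)^4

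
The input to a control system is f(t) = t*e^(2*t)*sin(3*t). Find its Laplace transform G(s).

G(s) = 6*(s - 2)/(s^2 - 4*s + 13)^2

L{sin(3t)} = 3/(s^2 + 9).
Multiplying by e^(2t) shifts s → s - 2, so L{e^(2*t)*sin(3*t)} = 3/((s - 2)^2 + 9).
Then apply L{t·g(t)} = -d/ds[H(s)] with H(s) = 3/((s - 2)^2 + 9):
differentiating 1 time and applying the sign gives 6*(s - 2)/(s^2 - 4*s + 13)^2.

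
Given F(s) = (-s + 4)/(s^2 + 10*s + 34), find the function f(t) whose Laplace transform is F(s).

f(t) = 3*exp(-5*t)*sin(3*t) - exp(-5*t)*cos(3*t)

Complete the square in the denominator: s^2 + 10*s + 34 = (s + 5)^2 + 3^2.
Split the numerator to match: -s + 4 = -1·(s + 5) + 3·3.
Invert each term: -1·(s + 5)/((s + 5)^2 + 9) ↔ -e^(-5t)cos(3t); 3·3/((s + 5)^2 + 9) ↔ 3e^(-5t)sin(3t).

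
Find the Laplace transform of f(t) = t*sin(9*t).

18*s/(s^2 + 81)^2

L{sin(9t)} = 9/(s^2 + 81).
Then apply L{t·g(t)} = -d/ds[G(s)] with G(s) = 9/(s^2 + 81):
differentiating 1 time and applying the sign gives 18*s/(s^2 + 81)^2.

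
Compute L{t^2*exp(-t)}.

L{e^(-t)} = 1/(s + 1).
Then apply L{t^2·g(t)} = (-1)^2 d^2/ds^2[H(s)] with H(s) = 1/(s + 1):
differentiating 2 times and applying the sign gives 2/(s + 1)^3.

2/(s + 1)^3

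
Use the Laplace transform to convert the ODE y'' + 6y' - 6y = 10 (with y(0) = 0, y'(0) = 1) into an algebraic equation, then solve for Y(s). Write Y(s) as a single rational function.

Y(s) = (s + 10)/(s^3 + 6*s^2 - 6*s)

Laplace-transform each side.
Using L{y''} = s^2 Y - s·y(0) - y'(0) and L{y'} = sY - y(0), with y(0) = 0, y'(0) = 1, the left side becomes (s^2 + 6*s - 6)Y - (1).
The right side is L{10} = 10/s.
So (s^2 + 6*s - 6)Y = 10/s + (1).
Isolate Y and clear denominators.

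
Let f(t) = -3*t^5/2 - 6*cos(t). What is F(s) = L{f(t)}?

Apply the Laplace transform termwise.
(-6)·[L{cos(t)} = s/(s^2 + 1)]; (-3/2)·[L{t^5} = 5!/s^6 = 120/s^6].

F(s) = -6*s/(s^2 + 1) - 180/s^6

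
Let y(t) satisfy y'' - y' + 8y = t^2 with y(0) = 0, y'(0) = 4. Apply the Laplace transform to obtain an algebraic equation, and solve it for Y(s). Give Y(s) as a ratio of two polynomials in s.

Take the Laplace transform of both sides.
Using L{y''} = s^2 Y - s·y(0) - y'(0) and L{y'} = sY - y(0), with y(0) = 0, y'(0) = 4, the left side becomes (s^2 - s + 8)Y - (4).
The right side is L{t^2} = 2/s^3.
So (s^2 - s + 8)Y = 2/s^3 + (4).
Isolate Y and clear denominators.

Y(s) = (4*s^3 + 2)/(s^5 - s^4 + 8*s^3)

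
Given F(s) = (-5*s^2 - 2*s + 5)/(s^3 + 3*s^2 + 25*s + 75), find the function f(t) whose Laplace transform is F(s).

Factor the denominator: s^3 + 3*s^2 + 25*s + 75 = (s + 3)*(s^2 + 25).
Partial fraction decomposition gives [-1/(s + 3)] + [-4*s/(s^2 + 25)] + [10/(s^2 + 25)].
Invert each term: -1/(s + 3) ↔ -e^(-3t); -4·s/(s^2 + 25) ↔ -4cos(5t); 2·5/(s^2 + 25) ↔ 2sin(5t).

f(t) = 2*sin(5*t) - 4*cos(5*t) - exp(-3*t)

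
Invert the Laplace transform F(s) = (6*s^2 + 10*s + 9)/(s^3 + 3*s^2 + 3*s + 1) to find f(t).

Factor the denominator: s^3 + 3*s^2 + 3*s + 1 = (s + 1)^3.
Partial fraction decomposition gives [6/(s + 1)] + [-2/(s + 1)^2] + [5/(s + 1)^3].
Invert each term: 6/(s + 1) ↔ 6e^(-t); -2/(s + 1)^2 ↔ -2t·e^(-t); 5/(s + 1)^3 ↔ (5/2)t^2·e^(-t).

f(t) = 5*t^2*exp(-t)/2 - 2*t*exp(-t) + 6*exp(-t)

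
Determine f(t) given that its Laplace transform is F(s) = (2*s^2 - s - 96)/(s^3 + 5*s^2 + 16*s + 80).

f(t) = -4*sin(4*t) + 3*cos(4*t) - exp(-5*t)

Factor the denominator: s^3 + 5*s^2 + 16*s + 80 = (s + 5)*(s^2 + 16).
Partial fraction decomposition gives [-1/(s + 5)] + [3*s/(s^2 + 16)] + [-16/(s^2 + 16)].
Invert each term: -1/(s + 5) ↔ -e^(-5t); 3·s/(s^2 + 16) ↔ 3cos(4t); -4·4/(s^2 + 16) ↔ -4sin(4t).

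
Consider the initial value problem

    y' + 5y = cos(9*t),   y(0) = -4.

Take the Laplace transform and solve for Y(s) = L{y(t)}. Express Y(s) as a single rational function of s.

Apply the Laplace transform to the equation.
Using L{y'} = sY - y(0) = sY - (-4), the left side becomes (s + 5)Y - (-4).
The right side is L{cos(9*t)} = s/(s^2 + 81).
So (s + 5)Y = s/(s^2 + 81) + (-4).
Divide through and combine into a single rational function.

Y(s) = (-4*s^2 + s - 324)/(s^3 + 5*s^2 + 81*s + 405)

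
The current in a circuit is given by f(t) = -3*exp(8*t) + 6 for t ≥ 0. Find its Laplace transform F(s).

By linearity of the Laplace transform, transform each term separately.
L{6} = 6/s; (-3)·[L{e^(8t)} = 1/(s - 8)].

F(s) = -3/(s - 8) + 6/s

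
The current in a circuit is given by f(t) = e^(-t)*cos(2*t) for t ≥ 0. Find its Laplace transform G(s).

G(s) = (s + 1)/((s + 1)^2 + 4)

L{cos(2t)} = s/(s^2 + 4).
By the first shifting theorem, multiplying by e^(-t) replaces s with s + 1.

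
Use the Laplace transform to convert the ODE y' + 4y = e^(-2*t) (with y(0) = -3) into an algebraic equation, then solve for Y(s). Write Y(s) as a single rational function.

Take the Laplace transform of both sides.
The derivative rules (L{y'} = sY - y(0) = sY - (-3)) turn the left side into (s + 4)Y - (-3).
The right side is L{e^(-2*t)} = 1/(s + 2).
So (s + 4)Y = 1/(s + 2) + (-3).
Isolate Y and clear denominators.

Y(s) = (-3*s - 5)/(s^2 + 6*s + 8)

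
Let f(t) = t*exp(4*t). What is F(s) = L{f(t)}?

L{e^(4t)} = 1/(s - 4).
Then apply L{t·g(t)} = -d/ds[G(s)] with G(s) = 1/(s - 4):
differentiating 1 time and applying the sign gives (s - 4)^(-2).

F(s) = (s - 4)^(-2)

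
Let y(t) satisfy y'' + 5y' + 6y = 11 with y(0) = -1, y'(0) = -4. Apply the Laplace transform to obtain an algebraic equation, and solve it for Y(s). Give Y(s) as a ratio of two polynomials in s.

Laplace-transform each side.
Using L{y''} = s^2 Y - s·y(0) - y'(0) and L{y'} = sY - y(0), with y(0) = -1, y'(0) = -4, the left side becomes (s^2 + 5*s + 6)Y - (-s - 9).
The right side is L{11} = 11/s.
So (s^2 + 5*s + 6)Y = 11/s + (-s - 9).
Divide through and combine into a single rational function.

Y(s) = (-s^2 - 9*s + 11)/(s^3 + 5*s^2 + 6*s)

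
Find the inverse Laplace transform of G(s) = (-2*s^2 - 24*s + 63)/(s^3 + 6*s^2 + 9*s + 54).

2*sin(3*t) - 5*cos(3*t) + 3*exp(-6*t)

Factor the denominator: s^3 + 6*s^2 + 9*s + 54 = (s + 6)*(s^2 + 9).
Partial fraction decomposition gives [3/(s + 6)] + [-5*s/(s^2 + 9)] + [6/(s^2 + 9)].
Invert each term: 3/(s + 6) ↔ 3e^(-6t); -5·s/(s^2 + 9) ↔ -5cos(3t); 2·3/(s^2 + 9) ↔ 2sin(3t).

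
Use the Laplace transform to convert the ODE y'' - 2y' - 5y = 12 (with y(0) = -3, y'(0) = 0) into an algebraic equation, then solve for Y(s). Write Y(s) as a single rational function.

Transform both sides with L{·}.
Using L{y''} = s^2 Y - s·y(0) - y'(0) and L{y'} = sY - y(0), with y(0) = -3, y'(0) = 0, the left side becomes (s^2 - 2*s - 5)Y - (-3*s + 6).
The right side is L{12} = 12/s.
So (s^2 - 2*s - 5)Y = 12/s + (-3*s + 6).
Solve for Y(s) and write it as one ratio of polynomials.

Y(s) = (-3*s^2 + 6*s + 12)/(s^3 - 2*s^2 - 5*s)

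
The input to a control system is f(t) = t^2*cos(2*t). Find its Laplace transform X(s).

L{cos(2t)} = s/(s^2 + 4).
Then apply L{t^2·g(t)} = (-1)^2 d^2/ds^2[G(s)] with G(s) = s/(s^2 + 4):
differentiating 2 times and applying the sign gives 2*s*(s^2 - 12)/(s^2 + 4)^3.

X(s) = 2*s*(s^2 - 12)/(s^2 + 4)^3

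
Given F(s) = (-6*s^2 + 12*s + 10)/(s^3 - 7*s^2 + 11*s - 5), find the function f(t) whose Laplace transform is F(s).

f(t) = -4*t*exp(t) - 5*exp(5*t) - exp(t)

Factor the denominator: s^3 - 7*s^2 + 11*s - 5 = (s - 5)*(s - 1)^2.
Partial fraction decomposition gives [-1/(s - 1)] + [-4/(s - 1)^2] + [-5/(s - 5)].
Invert each term: -1/(s - 1) ↔ -e^(t); -4/(s - 1)^2 ↔ -4t·e^(t); -5/(s - 5) ↔ -5e^(5t).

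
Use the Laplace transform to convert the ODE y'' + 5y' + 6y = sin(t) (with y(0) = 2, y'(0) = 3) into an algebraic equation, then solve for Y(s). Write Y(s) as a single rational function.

Transform both sides with L{·}.
The derivative rules (L{y''} = s^2 Y - s·y(0) - y'(0) and L{y'} = sY - y(0), with y(0) = 2, y'(0) = 3) turn the left side into (s^2 + 5*s + 6)Y - (2*s + 13).
The right side is L{sin(t)} = 1/(s^2 + 1).
So (s^2 + 5*s + 6)Y = 1/(s^2 + 1) + (2*s + 13).
Divide through and combine into a single rational function.

Y(s) = (2*s^3 + 13*s^2 + 2*s + 14)/(s^4 + 5*s^3 + 7*s^2 + 5*s + 6)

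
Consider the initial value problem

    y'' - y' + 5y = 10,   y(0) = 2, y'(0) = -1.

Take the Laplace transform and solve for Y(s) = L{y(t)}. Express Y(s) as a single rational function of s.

Y(s) = (2*s^2 - 3*s + 10)/(s^3 - s^2 + 5*s)

Transform both sides with L{·}.
The derivative rules (L{y''} = s^2 Y - s·y(0) - y'(0) and L{y'} = sY - y(0), with y(0) = 2, y'(0) = -1) turn the left side into (s^2 - s + 5)Y - (2*s - 3).
The right side is L{10} = 10/s.
So (s^2 - s + 5)Y = 10/s + (2*s - 3).
Divide through and combine into a single rational function.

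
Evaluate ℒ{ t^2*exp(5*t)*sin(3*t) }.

L{sin(3t)} = 3/(s^2 + 9).
Multiplying by e^(5t) shifts s → s - 5, so L{exp(5*t)*sin(3*t)} = 3/((s - 5)^2 + 9).
Then apply L{t^2·g(t)} = (-1)^2 d^2/ds^2[H(s)] with H(s) = 3/((s - 5)^2 + 9):
differentiating 2 times and applying the sign gives 18*(s^2 - 10*s + 22)/(s^2 - 10*s + 34)^3.

18*(s^2 - 10*s + 22)/(s^2 - 10*s + 34)^3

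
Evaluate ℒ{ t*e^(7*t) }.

(s - 7)^(-2)

L{e^(7t)} = 1/(s - 7).
Then apply L{t·g(t)} = -d/ds[G(s)] with G(s) = 1/(s - 7):
differentiating 1 time and applying the sign gives (s - 7)^(-2).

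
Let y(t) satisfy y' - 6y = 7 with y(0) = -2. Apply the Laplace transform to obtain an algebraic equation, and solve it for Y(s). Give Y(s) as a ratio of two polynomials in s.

Transform both sides with L{·}.
With L{y'} = sY - y(0) = sY - (-2): the LHS transforms to (s - 6)Y - (-2).
The right side is L{7} = 7/s.
So (s - 6)Y = 7/s + (-2).
Isolate Y and clear denominators.

Y(s) = (-2*s + 7)/(s^2 - 6*s)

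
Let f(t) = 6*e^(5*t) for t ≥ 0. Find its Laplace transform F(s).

L{6} = 6/s.
By the first shifting theorem, multiplying by e^(5t) replaces s with s - 5.

F(s) = 6/(s - 5)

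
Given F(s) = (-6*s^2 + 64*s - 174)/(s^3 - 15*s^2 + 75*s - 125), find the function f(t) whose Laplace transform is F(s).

f(t) = -2*t^2*exp(5*t) + 4*t*exp(5*t) - 6*exp(5*t)

Factor the denominator: s^3 - 15*s^2 + 75*s - 125 = (s - 5)^3.
Partial fraction decomposition gives [-6/(s - 5)] + [4/(s - 5)^2] + [-4/(s - 5)^3].
Invert each term: -6/(s - 5) ↔ -6e^(5t); 4/(s - 5)^2 ↔ 4t·e^(5t); -4/(s - 5)^3 ↔ (-2)t^2·e^(5t).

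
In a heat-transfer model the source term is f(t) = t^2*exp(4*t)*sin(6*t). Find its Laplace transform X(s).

X(s) = 36*(s^2 - 8*s + 4)/(s^2 - 8*s + 52)^3

L{sin(6t)} = 6/(s^2 + 36).
Multiplying by e^(4t) shifts s → s - 4, so L{exp(4*t)*sin(6*t)} = 6/((s - 4)^2 + 36).
Then apply L{t^2·g(t)} = (-1)^2 d^2/ds^2[G(s)] with G(s) = 6/((s - 4)^2 + 36):
differentiating 2 times and applying the sign gives 36*(s^2 - 8*s + 4)/(s^2 - 8*s + 52)^3.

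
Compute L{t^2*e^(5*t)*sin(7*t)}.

14*(3*s^2 - 30*s + 26)/(s^2 - 10*s + 74)^3

L{sin(7t)} = 7/(s^2 + 49).
Multiplying by e^(5t) shifts s → s - 5, so L{e^(5*t)*sin(7*t)} = 7/((s - 5)^2 + 49).
Then apply L{t^2·g(t)} = (-1)^2 d^2/ds^2[H(s)] with H(s) = 7/((s - 5)^2 + 49):
differentiating 2 times and applying the sign gives 14*(3*s^2 - 30*s + 26)/(s^2 - 10*s + 74)^3.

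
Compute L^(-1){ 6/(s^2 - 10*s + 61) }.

Rewrite the denominator: s^2 - 10*s + 61 = (s - 5)^2 + 36.
The form in (s - 5) signals a first-shifting-theorem factor e^(5t).
Since L{sin(6t)} = 6/(s^2 + 36), the inverse is exp(5*t)*sin(6*t).

exp(5*t)*sin(6*t)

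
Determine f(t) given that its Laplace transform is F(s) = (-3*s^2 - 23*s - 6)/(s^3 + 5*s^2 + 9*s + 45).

f(t) = -sin(3*t) - 4*cos(3*t) + exp(-5*t)

Factor the denominator: s^3 + 5*s^2 + 9*s + 45 = (s + 5)*(s^2 + 9).
Partial fraction decomposition gives [1/(s + 5)] + [-4*s/(s^2 + 9)] + [-3/(s^2 + 9)].
Invert each term: 1/(s + 5) ↔ e^(-5t); -4·s/(s^2 + 9) ↔ -4cos(3t); -1·3/(s^2 + 9) ↔ -sin(3t).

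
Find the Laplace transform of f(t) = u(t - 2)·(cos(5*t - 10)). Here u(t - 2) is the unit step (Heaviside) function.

By the second shifting theorem, L{u(t - c)·g(t - c)} = e^(-cs)·G(s) with c = 2 and G(s) = L{g(t)}.
L{cos(5t)} = s/(s^2 + 25).

s*exp(-2*s)/(s^2 + 25)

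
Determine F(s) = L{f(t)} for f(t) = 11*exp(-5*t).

F(s) = 11/(s + 5)

L{11} = 11/s.
By the first shifting theorem, multiplying by e^(-5t) replaces s with s + 5.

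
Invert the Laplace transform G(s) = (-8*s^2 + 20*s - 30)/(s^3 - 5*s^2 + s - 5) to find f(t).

f(t) = -5*exp(5*t) + 5*sin(t) - 3*cos(t)

Factor the denominator: s^3 - 5*s^2 + s - 5 = (s - 5)*(s^2 + 1).
Partial fraction decomposition gives [-5/(s - 5)] + [-3*s/(s^2 + 1)] + [5/(s^2 + 1)].
Invert each term: -5/(s - 5) ↔ -5e^(5t); -3·s/(s^2 + 1) ↔ -3cos(t); 5·1/(s^2 + 1) ↔ 5sin(t).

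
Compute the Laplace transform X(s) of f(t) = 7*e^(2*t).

L{7} = 7/s.
By the first shifting theorem, multiplying by e^(2t) replaces s with s - 2.

X(s) = 7/(s - 2)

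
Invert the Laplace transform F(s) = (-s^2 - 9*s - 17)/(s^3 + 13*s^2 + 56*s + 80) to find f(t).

Factor the denominator: s^3 + 13*s^2 + 56*s + 80 = (s + 4)^2*(s + 5).
Partial fraction decomposition gives [-4/(s + 4)] + [3/(s + 4)^2] + [3/(s + 5)].
Invert each term: -4/(s + 4) ↔ -4e^(-4t); 3/(s + 4)^2 ↔ 3t·e^(-4t); 3/(s + 5) ↔ 3e^(-5t).

f(t) = 3*t*exp(-4*t) - 4*exp(-4*t) + 3*exp(-5*t)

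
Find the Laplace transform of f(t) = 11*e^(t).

L{11} = 11/s.
By the first shifting theorem, multiplying by e^(t) replaces s with s - 1.

11/(s - 1)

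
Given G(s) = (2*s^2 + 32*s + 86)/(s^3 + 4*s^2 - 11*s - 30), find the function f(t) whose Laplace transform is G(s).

f(t) = 5*exp(3*t) - 2*exp(-2*t) - exp(-5*t)

Factor the denominator: s^3 + 4*s^2 - 11*s - 30 = (s - 3)*(s + 2)*(s + 5).
Partial fraction decomposition gives [-2/(s + 2)] + [5/(s - 3)] + [-1/(s + 5)].
Invert each term: -2/(s + 2) ↔ -2e^(-2t); 5/(s - 3) ↔ 5e^(3t); -1/(s + 5) ↔ -e^(-5t).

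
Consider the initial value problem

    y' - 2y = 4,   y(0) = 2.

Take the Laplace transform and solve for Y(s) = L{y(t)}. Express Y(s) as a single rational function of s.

Take the Laplace transform of both sides.
Using L{y'} = sY - y(0) = sY - 2, the left side becomes (s - 2)Y - (2).
The right side is L{4} = 4/s.
So (s - 2)Y = 4/s + (2).
Isolate Y and clear denominators.

Y(s) = (2*s + 4)/(s^2 - 2*s)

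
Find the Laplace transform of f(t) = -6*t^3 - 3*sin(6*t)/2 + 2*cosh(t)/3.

The transform is linear, so treat each term independently.
(-6)·[L{t^3} = 3!/s^4 = 6/s^4]; (-3/2)·[L{sin(6t)} = 6/(s^2 + 36)]; (2/3)·[L{cosh(t)} = s/(s^2 - 1)].

2*s/(3*(s^2 - 1)) - 9/(s^2 + 36) - 36/s^4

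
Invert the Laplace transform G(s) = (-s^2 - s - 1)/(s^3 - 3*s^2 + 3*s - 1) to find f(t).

Factor the denominator: s^3 - 3*s^2 + 3*s - 1 = (s - 1)^3.
Partial fraction decomposition gives [-1/(s - 1)] + [-3/(s - 1)^2] + [-3/(s - 1)^3].
Invert each term: -1/(s - 1) ↔ -e^(t); -3/(s - 1)^2 ↔ -3t·e^(t); -3/(s - 1)^3 ↔ (-3/2)t^2·e^(t).

f(t) = -3*t^2*exp(t)/2 - 3*t*exp(t) - exp(t)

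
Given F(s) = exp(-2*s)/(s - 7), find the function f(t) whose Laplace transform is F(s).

f(t) = Heaviside(t - 2)*(exp(7*t - 14))

The factor e^(-2s) signals a time shift by c = 2 (second shifting theorem).
L{e^(7t)} = 1/(s - 7), so L^-1{1/(s - 7)} = exp(7*t).
Hence the inverse is u(t - 2) times that function evaluated at t - 2.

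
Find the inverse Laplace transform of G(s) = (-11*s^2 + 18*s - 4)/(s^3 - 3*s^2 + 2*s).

Factor the denominator: s^3 - 3*s^2 + 2*s = s*(s - 2)*(s - 1).
Partial fraction decomposition gives [-3/(s - 1)] + [-6/(s - 2)] + [-2/s].
Invert each term: -3/(s - 1) ↔ -3e^(t); -6/(s - 2) ↔ -6e^(2t); -2/(s - 0) ↔ -2e^(0t).

-6*exp(2*t) - 3*exp(t) - 2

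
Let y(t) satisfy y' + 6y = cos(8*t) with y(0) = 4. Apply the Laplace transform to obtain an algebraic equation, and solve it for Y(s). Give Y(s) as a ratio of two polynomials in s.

Laplace-transform each side.
With L{y'} = sY - y(0) = sY - 4: the LHS transforms to (s + 6)Y - (4).
The right side is L{cos(8*t)} = s/(s^2 + 64).
So (s + 6)Y = s/(s^2 + 64) + (4).
Isolate Y and clear denominators.

Y(s) = (4*s^2 + s + 256)/(s^3 + 6*s^2 + 64*s + 384)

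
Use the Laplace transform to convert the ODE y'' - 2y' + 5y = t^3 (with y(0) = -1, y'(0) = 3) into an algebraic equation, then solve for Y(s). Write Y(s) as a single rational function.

Y(s) = (-s^5 + 5*s^4 + 6)/(s^6 - 2*s^5 + 5*s^4)

Apply the Laplace transform to the equation.
With L{y''} = s^2 Y - s·y(0) - y'(0) and L{y'} = sY - y(0), with y(0) = -1, y'(0) = 3: the LHS transforms to (s^2 - 2*s + 5)Y - (-s + 5).
The right side is L{t^3} = 6/s^4.
So (s^2 - 2*s + 5)Y = 6/s^4 + (-s + 5).
Solve for Y(s) and write it as one ratio of polynomials.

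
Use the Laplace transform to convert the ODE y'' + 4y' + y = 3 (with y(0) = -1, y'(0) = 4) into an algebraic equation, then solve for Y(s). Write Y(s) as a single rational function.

Laplace-transform each side.
With L{y''} = s^2 Y - s·y(0) - y'(0) and L{y'} = sY - y(0), with y(0) = -1, y'(0) = 4: the LHS transforms to (s^2 + 4*s + 1)Y - (-s).
The right side is L{3} = 3/s.
So (s^2 + 4*s + 1)Y = 3/s + (-s).
Divide through and combine into a single rational function.

Y(s) = (-s^2 + 3)/(s^3 + 4*s^2 + s)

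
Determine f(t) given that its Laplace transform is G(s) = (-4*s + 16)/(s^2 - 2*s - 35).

f(t) = -exp(7*t) - 3*exp(-5*t)

Factor the denominator: s^2 - 2*s - 35 = (s - 7)*(s + 5).
Partial fraction decomposition gives [-1/(s - 7)] + [-3/(s + 5)].
Invert each term: -1/(s - 7) ↔ -e^(7t); -3/(s + 5) ↔ -3e^(-5t).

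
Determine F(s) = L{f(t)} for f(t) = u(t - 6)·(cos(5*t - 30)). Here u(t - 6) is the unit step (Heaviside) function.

F(s) = s*exp(-6*s)/(s^2 + 25)

By the second shifting theorem, L{u(t - c)·g(t - c)} = e^(-cs)·G(s) with c = 6 and G(s) = L{g(t)}.
L{cos(5t)} = s/(s^2 + 25).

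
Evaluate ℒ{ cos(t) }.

L{cos(t)} = s/(s^2 + 1).

s/(s^2 + 1)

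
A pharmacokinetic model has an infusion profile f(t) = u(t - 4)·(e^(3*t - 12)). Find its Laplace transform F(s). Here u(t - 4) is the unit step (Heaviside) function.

F(s) = exp(-4*s)/(s - 3)

By the second shifting theorem, L{u(t - c)·g(t - c)} = e^(-cs)·G(s) with c = 4 and G(s) = L{g(t)}.
L{e^(3t)} = 1/(s - 3).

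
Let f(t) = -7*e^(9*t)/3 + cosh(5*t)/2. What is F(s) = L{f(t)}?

The transform is linear, so treat each term independently.
(1/2)·[L{cosh(5t)} = s/(s^2 - 25)]; (-7/3)·[L{e^(9t)} = 1/(s - 9)].

F(s) = s/(2*(s^2 - 25)) - 7/(3*(s - 9))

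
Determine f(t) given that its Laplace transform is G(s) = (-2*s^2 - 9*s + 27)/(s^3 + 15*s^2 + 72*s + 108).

Factor the denominator: s^3 + 15*s^2 + 72*s + 108 = (s + 3)*(s + 6)^2.
Partial fraction decomposition gives [-6/(s + 6)] + [-3/(s + 6)^2] + [4/(s + 3)].
Invert each term: -6/(s + 6) ↔ -6e^(-6t); -3/(s + 6)^2 ↔ -3t·e^(-6t); 4/(s + 3) ↔ 4e^(-3t).

f(t) = -3*t*exp(-6*t) + 4*exp(-3*t) - 6*exp(-6*t)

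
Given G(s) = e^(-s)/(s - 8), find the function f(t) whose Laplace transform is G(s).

The factor e^(-s) signals a time shift by c = 1 (second shifting theorem).
L{e^(8t)} = 1/(s - 8), so L^-1{1/(s - 8)} = e^(8*t).
Hence the inverse is u(t - 1) times that function evaluated at t - 1.

f(t) = Heaviside(t - 1)*(exp(8*t - 8))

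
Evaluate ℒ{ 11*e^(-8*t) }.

11/(s + 8)

L{11} = 11/s.
By the first shifting theorem, multiplying by e^(-8t) replaces s with s + 8.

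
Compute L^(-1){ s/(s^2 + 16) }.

Since L{cos(4t)} = s/(s^2 + 16), the inverse is cos(4*t).

cos(4*t)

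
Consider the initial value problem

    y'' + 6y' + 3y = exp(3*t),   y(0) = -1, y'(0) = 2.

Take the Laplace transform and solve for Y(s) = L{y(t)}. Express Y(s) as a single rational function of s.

Y(s) = (-s^2 - s + 13)/(s^3 + 3*s^2 - 15*s - 9)

Transform both sides with L{·}.
Using L{y''} = s^2 Y - s·y(0) - y'(0) and L{y'} = sY - y(0), with y(0) = -1, y'(0) = 2, the left side becomes (s^2 + 6*s + 3)Y - (-s - 4).
The right side is L{exp(3*t)} = 1/(s - 3).
So (s^2 + 6*s + 3)Y = 1/(s - 3) + (-s - 4).
Divide through and combine into a single rational function.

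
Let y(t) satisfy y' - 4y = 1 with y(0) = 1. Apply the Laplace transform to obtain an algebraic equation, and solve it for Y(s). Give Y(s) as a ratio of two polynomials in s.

Laplace-transform each side.
The derivative rules (L{y'} = sY - y(0) = sY - 1) turn the left side into (s - 4)Y - (1).
The right side is L{1} = 1/s.
So (s - 4)Y = 1/s + (1).
Solve for Y(s) and write it as one ratio of polynomials.

Y(s) = (s + 1)/(s^2 - 4*s)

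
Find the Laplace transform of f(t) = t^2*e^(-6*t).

2/(s + 6)^3

L{e^(-6t)} = 1/(s + 6).
Then apply L{t^2·g(t)} = (-1)^2 d^2/ds^2[H(s)] with H(s) = 1/(s + 6):
differentiating 2 times and applying the sign gives 2/(s + 6)^3.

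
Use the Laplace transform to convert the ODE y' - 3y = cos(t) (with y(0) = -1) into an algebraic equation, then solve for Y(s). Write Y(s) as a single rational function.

Laplace-transform each side.
With L{y'} = sY - y(0) = sY - (-1): the LHS transforms to (s - 3)Y - (-1).
The right side is L{cos(t)} = s/(s^2 + 1).
So (s - 3)Y = s/(s^2 + 1) + (-1).
Solve for Y(s) and write it as one ratio of polynomials.

Y(s) = (-s^2 + s - 1)/(s^3 - 3*s^2 + s - 3)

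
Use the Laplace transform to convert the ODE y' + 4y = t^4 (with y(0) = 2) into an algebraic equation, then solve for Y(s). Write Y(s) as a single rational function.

Apply the Laplace transform to the equation.
Using L{y'} = sY - y(0) = sY - 2, the left side becomes (s + 4)Y - (2).
The right side is L{t^4} = 24/s^5.
So (s + 4)Y = 24/s^5 + (2).
Solve for Y(s) and write it as one ratio of polynomials.

Y(s) = (2*s^5 + 24)/(s^6 + 4*s^5)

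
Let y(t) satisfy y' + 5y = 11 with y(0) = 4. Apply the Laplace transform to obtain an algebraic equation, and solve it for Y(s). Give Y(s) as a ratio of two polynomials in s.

Y(s) = (4*s + 11)/(s^2 + 5*s)

Transform both sides with L{·}.
With L{y'} = sY - y(0) = sY - 4: the LHS transforms to (s + 5)Y - (4).
The right side is L{11} = 11/s.
So (s + 5)Y = 11/s + (4).
Isolate Y and clear denominators.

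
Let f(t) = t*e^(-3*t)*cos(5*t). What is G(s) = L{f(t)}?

G(s) = (s - 2)*(s + 8)/(s^2 + 6*s + 34)^2

L{cos(5t)} = s/(s^2 + 25).
Multiplying by e^(-3t) shifts s → s + 3, so L{e^(-3*t)*cos(5*t)} = (s + 3)/((s + 3)^2 + 25).
Then apply L{t·g(t)} = -d/ds[H(s)] with H(s) = (s + 3)/((s + 3)^2 + 25):
differentiating 1 time and applying the sign gives (s - 2)*(s + 8)/(s^2 + 6*s + 34)^2.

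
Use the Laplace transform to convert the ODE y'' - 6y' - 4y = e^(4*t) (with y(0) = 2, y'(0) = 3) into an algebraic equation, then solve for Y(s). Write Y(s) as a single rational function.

Y(s) = (2*s^2 - 17*s + 37)/(s^3 - 10*s^2 + 20*s + 16)

Transform both sides with L{·}.
Using L{y''} = s^2 Y - s·y(0) - y'(0) and L{y'} = sY - y(0), with y(0) = 2, y'(0) = 3, the left side becomes (s^2 - 6*s - 4)Y - (2*s - 9).
The right side is L{e^(4*t)} = 1/(s - 4).
So (s^2 - 6*s - 4)Y = 1/(s - 4) + (2*s - 9).
Solve for Y(s) and write it as one ratio of polynomials.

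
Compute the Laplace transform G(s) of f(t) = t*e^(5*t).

G(s) = (s - 5)^(-2)

L{e^(5t)} = 1/(s - 5).
Then apply L{t·g(t)} = -d/ds[H(s)] with H(s) = 1/(s - 5):
differentiating 1 time and applying the sign gives (s - 5)^(-2).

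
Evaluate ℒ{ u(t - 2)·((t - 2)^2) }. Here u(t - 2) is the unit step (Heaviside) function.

2*exp(-2*s)/s^3

By the second shifting theorem, L{u(t - c)·g(t - c)} = e^(-cs)·G(s) with c = 2 and G(s) = L{g(t)}.
L{t^2} = 2!/s^3 = 2/s^3.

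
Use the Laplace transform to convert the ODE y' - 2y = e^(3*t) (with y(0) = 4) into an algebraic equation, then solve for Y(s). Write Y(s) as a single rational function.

Y(s) = (4*s - 11)/(s^2 - 5*s + 6)

Apply the Laplace transform to the equation.
The derivative rules (L{y'} = sY - y(0) = sY - 4) turn the left side into (s - 2)Y - (4).
The right side is L{e^(3*t)} = 1/(s - 3).
So (s - 2)Y = 1/(s - 3) + (4).
Divide through and combine into a single rational function.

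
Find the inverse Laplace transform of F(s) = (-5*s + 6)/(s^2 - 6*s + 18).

-3*exp(3*t)*sin(3*t) - 5*exp(3*t)*cos(3*t)

Complete the square in the denominator: s^2 - 6*s + 18 = (s - 3)^2 + 3^2.
Split the numerator to match: -5*s + 6 = -5·(s - 3) - 3·3.
Invert each term: -5·(s - 3)/((s - 3)^2 + 9) ↔ -5e^(3t)cos(3t); -3·3/((s - 3)^2 + 9) ↔ -3e^(3t)sin(3t).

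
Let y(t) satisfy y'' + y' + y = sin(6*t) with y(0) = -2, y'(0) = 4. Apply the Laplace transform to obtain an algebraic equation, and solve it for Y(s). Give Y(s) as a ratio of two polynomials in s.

Take the Laplace transform of both sides.
With L{y''} = s^2 Y - s·y(0) - y'(0) and L{y'} = sY - y(0), with y(0) = -2, y'(0) = 4: the LHS transforms to (s^2 + s + 1)Y - (-2*s + 2).
The right side is L{sin(6*t)} = 6/(s^2 + 36).
So (s^2 + s + 1)Y = 6/(s^2 + 36) + (-2*s + 2).
Solve for Y(s) and write it as one ratio of polynomials.

Y(s) = (-2*s^3 + 2*s^2 - 72*s + 78)/(s^4 + s^3 + 37*s^2 + 36*s + 36)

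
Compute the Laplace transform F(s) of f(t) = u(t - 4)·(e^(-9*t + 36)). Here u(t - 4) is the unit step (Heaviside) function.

F(s) = exp(-4*s)/(s + 9)

By the second shifting theorem, L{u(t - c)·g(t - c)} = e^(-cs)·G(s) with c = 4 and G(s) = L{g(t)}.
L{e^(-9t)} = 1/(s + 9).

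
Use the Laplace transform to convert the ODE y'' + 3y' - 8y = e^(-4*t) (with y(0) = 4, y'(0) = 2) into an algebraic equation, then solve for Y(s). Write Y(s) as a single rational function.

Y(s) = (4*s^2 + 30*s + 57)/(s^3 + 7*s^2 + 4*s - 32)

Laplace-transform each side.
With L{y''} = s^2 Y - s·y(0) - y'(0) and L{y'} = sY - y(0), with y(0) = 4, y'(0) = 2: the LHS transforms to (s^2 + 3*s - 8)Y - (4*s + 14).
The right side is L{e^(-4*t)} = 1/(s + 4).
So (s^2 + 3*s - 8)Y = 1/(s + 4) + (4*s + 14).
Solve for Y(s) and write it as one ratio of polynomials.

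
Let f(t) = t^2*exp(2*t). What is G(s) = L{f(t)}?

G(s) = 2/(s - 2)^3

L{e^(2t)} = 1/(s - 2).
Then apply L{t^2·g(t)} = (-1)^2 d^2/ds^2[H(s)] with H(s) = 1/(s - 2):
differentiating 2 times and applying the sign gives 2/(s - 2)^3.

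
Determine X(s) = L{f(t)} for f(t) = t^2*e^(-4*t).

X(s) = 2/(s + 4)^3

L{e^(-4t)} = 1/(s + 4).
Then apply L{t^2·g(t)} = (-1)^2 d^2/ds^2[G(s)] with G(s) = 1/(s + 4):
differentiating 2 times and applying the sign gives 2/(s + 4)^3.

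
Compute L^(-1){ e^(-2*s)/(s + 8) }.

Heaviside(t - 2)*(exp(-8*t + 16))

The factor e^(-2s) signals a time shift by c = 2 (second shifting theorem).
L{e^(-8t)} = 1/(s + 8), so L^-1{1/(s + 8)} = e^(-8*t).
Hence the inverse is u(t - 2) times that function evaluated at t - 2.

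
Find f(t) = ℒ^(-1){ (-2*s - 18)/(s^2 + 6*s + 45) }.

f(t) = -2*exp(-3*t)*sin(6*t) - 2*exp(-3*t)*cos(6*t)

Complete the square in the denominator: s^2 + 6*s + 45 = (s + 3)^2 + 6^2.
Split the numerator to match: -2*s - 18 = -2·(s + 3) - 2·6.
Invert each term: -2·(s + 3)/((s + 3)^2 + 36) ↔ -2e^(-3t)cos(6t); -2·6/((s + 3)^2 + 36) ↔ -2e^(-3t)sin(6t).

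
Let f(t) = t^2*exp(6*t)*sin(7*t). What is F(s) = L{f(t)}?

F(s) = 14*(3*s^2 - 36*s + 59)/(s^2 - 12*s + 85)^3

L{sin(7t)} = 7/(s^2 + 49).
Multiplying by e^(6t) shifts s → s - 6, so L{exp(6*t)*sin(7*t)} = 7/((s - 6)^2 + 49).
Then apply L{t^2·g(t)} = (-1)^2 d^2/ds^2[G(s)] with G(s) = 7/((s - 6)^2 + 49):
differentiating 2 times and applying the sign gives 14*(3*s^2 - 36*s + 59)/(s^2 - 12*s + 85)^3.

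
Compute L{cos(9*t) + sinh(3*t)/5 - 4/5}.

By linearity of the Laplace transform, transform each term separately.
(1/5)·[L{sinh(3t)} = 3/(s^2 - 9)]; L{-4/5} = (-4/5)/s; L{cos(9t)} = s/(s^2 + 81).

s/(s^2 + 81) + 3/(5*(s^2 - 9)) - 4/(5*s)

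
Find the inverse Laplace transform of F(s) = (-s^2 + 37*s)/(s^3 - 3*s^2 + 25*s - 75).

Factor the denominator: s^3 - 3*s^2 + 25*s - 75 = (s - 3)*(s^2 + 25).
Partial fraction decomposition gives [3/(s - 3)] + [-4*s/(s^2 + 25)] + [25/(s^2 + 25)].
Invert each term: 3/(s - 3) ↔ 3e^(3t); -4·s/(s^2 + 25) ↔ -4cos(5t); 5·5/(s^2 + 25) ↔ 5sin(5t).

3*exp(3*t) + 5*sin(5*t) - 4*cos(5*t)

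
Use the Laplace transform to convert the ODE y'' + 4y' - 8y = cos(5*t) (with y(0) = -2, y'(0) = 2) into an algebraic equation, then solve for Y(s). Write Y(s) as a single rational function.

Y(s) = (-2*s^3 - 6*s^2 - 49*s - 150)/(s^4 + 4*s^3 + 17*s^2 + 100*s - 200)

Take the Laplace transform of both sides.
Using L{y''} = s^2 Y - s·y(0) - y'(0) and L{y'} = sY - y(0), with y(0) = -2, y'(0) = 2, the left side becomes (s^2 + 4*s - 8)Y - (-2*s - 6).
The right side is L{cos(5*t)} = s/(s^2 + 25).
So (s^2 + 4*s - 8)Y = s/(s^2 + 25) + (-2*s - 6).
Divide through and combine into a single rational function.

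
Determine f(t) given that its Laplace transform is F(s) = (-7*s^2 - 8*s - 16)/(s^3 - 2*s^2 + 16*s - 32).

f(t) = -3*exp(2*t) - 4*sin(4*t) - 4*cos(4*t)

Factor the denominator: s^3 - 2*s^2 + 16*s - 32 = (s - 2)*(s^2 + 16).
Partial fraction decomposition gives [-3/(s - 2)] + [-4*s/(s^2 + 16)] + [-16/(s^2 + 16)].
Invert each term: -3/(s - 2) ↔ -3e^(2t); -4·s/(s^2 + 16) ↔ -4cos(4t); -4·4/(s^2 + 16) ↔ -4sin(4t).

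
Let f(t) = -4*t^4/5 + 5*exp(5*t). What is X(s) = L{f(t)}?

X(s) = 5/(s - 5) - 96/(5*s^5)

By linearity of the Laplace transform, transform each term separately.
(-4/5)·[L{t^4} = 4!/s^5 = 24/s^5]; (5)·[L{e^(5t)} = 1/(s - 5)].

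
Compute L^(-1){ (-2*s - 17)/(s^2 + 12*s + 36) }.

Factor the denominator: s^2 + 12*s + 36 = (s + 6)^2.
Partial fraction decomposition gives [-2/(s + 6)] + [-5/(s + 6)^2].
Invert each term: -2/(s + 6) ↔ -2e^(-6t); -5/(s + 6)^2 ↔ -5t·e^(-6t).

-5*t*exp(-6*t) - 2*exp(-6*t)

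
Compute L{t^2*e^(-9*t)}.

2/(s + 9)^3

L{e^(-9t)} = 1/(s + 9).
Then apply L{t^2·g(t)} = (-1)^2 d^2/ds^2[H(s)] with H(s) = 1/(s + 9):
differentiating 2 times and applying the sign gives 2/(s + 9)^3.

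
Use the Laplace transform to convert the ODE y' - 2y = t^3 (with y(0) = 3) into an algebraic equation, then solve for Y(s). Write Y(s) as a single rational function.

Apply the Laplace transform to the equation.
With L{y'} = sY - y(0) = sY - 3: the LHS transforms to (s - 2)Y - (3).
The right side is L{t^3} = 6/s^4.
So (s - 2)Y = 6/s^4 + (3).
Solve for Y(s) and write it as one ratio of polynomials.

Y(s) = (3*s^4 + 6)/(s^5 - 2*s^4)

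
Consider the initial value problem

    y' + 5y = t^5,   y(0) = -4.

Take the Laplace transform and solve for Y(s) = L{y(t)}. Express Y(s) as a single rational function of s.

Apply the Laplace transform to the equation.
With L{y'} = sY - y(0) = sY - (-4): the LHS transforms to (s + 5)Y - (-4).
The right side is L{t^5} = 120/s^6.
So (s + 5)Y = 120/s^6 + (-4).
Isolate Y and clear denominators.

Y(s) = (-4*s^6 + 120)/(s^7 + 5*s^6)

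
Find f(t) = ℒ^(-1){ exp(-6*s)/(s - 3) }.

f(t) = Heaviside(t - 6)*(exp(3*t - 18))

The factor e^(-6s) signals a time shift by c = 6 (second shifting theorem).
L{e^(3t)} = 1/(s - 3), so L^-1{1/(s - 3)} = exp(3*t).
Hence the inverse is u(t - 6) times that function evaluated at t - 6.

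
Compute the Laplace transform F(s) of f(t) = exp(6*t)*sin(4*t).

L{sin(4t)} = 4/(s^2 + 16).
By the first shifting theorem, multiplying by e^(6t) replaces s with s - 6.

F(s) = 4/((s - 6)^2 + 16)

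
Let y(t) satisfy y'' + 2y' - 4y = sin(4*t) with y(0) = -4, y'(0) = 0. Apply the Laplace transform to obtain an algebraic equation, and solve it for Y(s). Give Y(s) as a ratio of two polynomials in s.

Apply the Laplace transform to the equation.
Using L{y''} = s^2 Y - s·y(0) - y'(0) and L{y'} = sY - y(0), with y(0) = -4, y'(0) = 0, the left side becomes (s^2 + 2*s - 4)Y - (-4*s - 8).
The right side is L{sin(4*t)} = 4/(s^2 + 16).
So (s^2 + 2*s - 4)Y = 4/(s^2 + 16) + (-4*s - 8).
Solve for Y(s) and write it as one ratio of polynomials.

Y(s) = (-4*s^3 - 8*s^2 - 64*s - 124)/(s^4 + 2*s^3 + 12*s^2 + 32*s - 64)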